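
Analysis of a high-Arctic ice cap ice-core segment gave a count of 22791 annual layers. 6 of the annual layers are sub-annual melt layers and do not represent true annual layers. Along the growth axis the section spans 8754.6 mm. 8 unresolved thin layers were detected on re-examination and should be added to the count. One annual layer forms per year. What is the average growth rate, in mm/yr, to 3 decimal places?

0.384 mm/yr

Correcting the raw count gives 22791 − 6 + 8 = 22793 true annual layers.
Mean rate = 8754.6 mm / 22793 years ≈ 0.384 mm/yr.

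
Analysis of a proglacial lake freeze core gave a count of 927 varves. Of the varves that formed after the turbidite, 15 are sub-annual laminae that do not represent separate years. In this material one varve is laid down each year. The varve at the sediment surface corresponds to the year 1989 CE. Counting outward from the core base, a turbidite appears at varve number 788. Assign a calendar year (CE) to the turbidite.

Between varve 788 and the sediment surface there are 927 − 788 = 139 varves.
Excluding 15 false varves: 139 − 15 = 124.
The varve at the sediment surface is 1989 CE, so the turbidite dates to 1989 − 124 = 1865 CE.

1865 CE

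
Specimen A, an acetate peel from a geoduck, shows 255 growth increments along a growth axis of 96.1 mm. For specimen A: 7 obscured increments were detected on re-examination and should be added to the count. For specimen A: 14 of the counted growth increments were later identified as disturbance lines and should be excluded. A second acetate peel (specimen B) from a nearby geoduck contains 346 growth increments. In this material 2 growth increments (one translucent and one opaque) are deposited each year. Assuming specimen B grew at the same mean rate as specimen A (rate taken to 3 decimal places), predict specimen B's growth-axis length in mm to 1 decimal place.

Specimen A: true growth increment count = 255 − 14 + 7 = 248.
Specimen A: with 2 growth increments per year, 248 / 2 = 124 years.
A: Extension rate ≈ 96.1 / 124 = 0.775 mm per year.
Specimen B: dividing by 2 growth increments per year: 346 / 2 = 173 years. Length of B = 0.775 × 173 = 134.1 mm.

134.1 mm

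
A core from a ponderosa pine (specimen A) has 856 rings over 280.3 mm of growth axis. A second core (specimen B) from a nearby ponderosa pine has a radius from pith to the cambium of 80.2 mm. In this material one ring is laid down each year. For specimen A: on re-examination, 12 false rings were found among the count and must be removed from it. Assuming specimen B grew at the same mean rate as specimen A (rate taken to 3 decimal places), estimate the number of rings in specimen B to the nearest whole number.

242 rings

Specimen A: true ring count = 856 − 12 = 844.
A: Extension rate ≈ 280.3 / 844 = 0.332 mm/year.
For B, 80.2 / 0.332 = 241.57 years ≈ 242 rings.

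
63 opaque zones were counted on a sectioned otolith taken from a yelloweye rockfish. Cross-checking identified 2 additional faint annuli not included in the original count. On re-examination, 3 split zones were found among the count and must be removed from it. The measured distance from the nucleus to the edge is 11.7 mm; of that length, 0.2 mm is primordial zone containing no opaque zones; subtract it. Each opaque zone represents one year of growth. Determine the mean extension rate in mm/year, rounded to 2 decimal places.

After corrections the count is 63 − 3 + 2 = 62 opaque zones.
Removing the 0.2 mm offcut leaves 11.7 − 0.2 = 11.5 mm.
11.5 mm over 62 years gives 11.5 / 62 ≈ 0.19 mm/year.

0.19 mm/year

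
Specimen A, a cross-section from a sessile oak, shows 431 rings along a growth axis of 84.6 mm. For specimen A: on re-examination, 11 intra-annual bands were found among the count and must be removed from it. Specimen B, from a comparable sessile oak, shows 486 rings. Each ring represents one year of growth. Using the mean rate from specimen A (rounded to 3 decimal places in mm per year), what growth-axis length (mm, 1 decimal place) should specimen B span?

97.7 mm

Specimen A: correcting the raw count gives 431 − 11 = 420 true rings.
A: Mean rate = 84.6 mm / 420 years ≈ 0.201 mm/yr.
B's length ≈ 0.201 × 486 = 97.7 mm.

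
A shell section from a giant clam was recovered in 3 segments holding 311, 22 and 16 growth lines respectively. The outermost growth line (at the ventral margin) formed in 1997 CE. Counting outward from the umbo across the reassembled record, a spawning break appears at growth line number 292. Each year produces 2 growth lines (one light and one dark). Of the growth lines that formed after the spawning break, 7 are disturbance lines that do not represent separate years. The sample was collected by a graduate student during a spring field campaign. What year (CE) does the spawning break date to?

Total growth lines = 311 + 22 + 16 = 349.
349 − 292 = 57 growth lines lie beyond the spawning break toward the ventral margin.
57 − 7 false = 50 true growth lines after the spawning break.
50 growth lines at 2 per year is 50 / 2 = 25 years.
The growth line at the ventral margin is 1997 CE, so the spawning break dates to 1997 − 25 = 1972 CE.

1972 CE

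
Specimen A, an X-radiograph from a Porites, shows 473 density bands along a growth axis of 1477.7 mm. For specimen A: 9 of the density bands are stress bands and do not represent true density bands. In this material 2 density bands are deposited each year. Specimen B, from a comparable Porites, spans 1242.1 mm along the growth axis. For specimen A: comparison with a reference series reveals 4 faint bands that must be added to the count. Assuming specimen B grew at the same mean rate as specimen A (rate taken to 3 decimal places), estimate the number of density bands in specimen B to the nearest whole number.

393 density bands

Specimen A: adjusted count: 473 − 9 + 4 = 468 density bands.
Specimen A: 468 density bands at 2 per year is 468 / 2 = 234 years.
A: Mean rate = 1477.7 mm / 234 years ≈ 6.315 mm/year.
For B, 1242.1 / 6.315 = 196.69 years; at 2 density bands per year that is 196.69 × 2 ≈ 393 density bands.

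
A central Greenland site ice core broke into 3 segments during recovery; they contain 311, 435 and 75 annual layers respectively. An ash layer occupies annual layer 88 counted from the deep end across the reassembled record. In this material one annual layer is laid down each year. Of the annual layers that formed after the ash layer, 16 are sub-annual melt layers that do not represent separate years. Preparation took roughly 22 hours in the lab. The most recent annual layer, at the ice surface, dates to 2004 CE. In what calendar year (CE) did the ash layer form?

Total annual layers = 311 + 435 + 75 = 821.
The ash layer sits at annual layer 88 from the deep end, so 821 − 88 = 733 annual layers formed after it.
Excluding 16 false annual layers: 733 − 16 = 717.
The annual layer at the ice surface is 2004 CE, so the ash layer dates to 2004 − 717 = 1287 CE.

1287 CE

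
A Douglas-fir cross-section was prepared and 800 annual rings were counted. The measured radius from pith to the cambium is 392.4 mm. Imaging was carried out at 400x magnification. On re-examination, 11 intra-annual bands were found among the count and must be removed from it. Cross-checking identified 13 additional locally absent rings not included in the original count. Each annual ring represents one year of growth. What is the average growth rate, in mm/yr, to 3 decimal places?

True annual ring count = 800 − 11 + 13 = 802.
392.4 mm over 802 years gives 392.4 / 802 ≈ 0.489 mm/yr.

0.489 mm/yr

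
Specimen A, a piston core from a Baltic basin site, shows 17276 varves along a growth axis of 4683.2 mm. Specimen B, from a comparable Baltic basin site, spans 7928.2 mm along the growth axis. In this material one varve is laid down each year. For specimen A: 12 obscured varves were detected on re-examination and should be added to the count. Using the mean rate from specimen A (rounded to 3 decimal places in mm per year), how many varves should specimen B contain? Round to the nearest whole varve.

29255 varves

Specimen A: adjusted count: 17276 + 12 = 17288 varves.
A: 4683.2 mm over 17288 years gives 4683.2 / 17288 ≈ 0.271 mm per year.
For B, 7928.2 / 0.271 = 29255.35 years ≈ 29255 varves.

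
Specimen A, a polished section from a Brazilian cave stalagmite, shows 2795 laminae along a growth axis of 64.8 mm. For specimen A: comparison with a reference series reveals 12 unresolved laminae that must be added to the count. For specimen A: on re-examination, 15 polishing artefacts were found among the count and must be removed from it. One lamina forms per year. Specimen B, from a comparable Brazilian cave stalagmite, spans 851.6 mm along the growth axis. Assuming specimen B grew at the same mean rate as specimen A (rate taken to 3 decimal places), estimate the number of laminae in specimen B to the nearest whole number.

37026 laminae

Specimen A: adjusted count: 2795 − 15 + 12 = 2792 laminae.
A: Extension rate ≈ 64.8 / 2792 = 0.023 mm/yr.
B spans 851.6 / 0.023 = 37026.09 years ≈ 37026 laminae.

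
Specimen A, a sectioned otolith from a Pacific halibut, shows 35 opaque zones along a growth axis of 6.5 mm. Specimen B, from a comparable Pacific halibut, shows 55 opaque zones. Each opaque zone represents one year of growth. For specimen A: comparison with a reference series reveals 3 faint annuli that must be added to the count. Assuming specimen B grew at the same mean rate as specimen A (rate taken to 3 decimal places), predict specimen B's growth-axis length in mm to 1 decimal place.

Specimen A: correcting the raw count gives 35 + 3 = 38 true opaque zones.
A: Extension rate ≈ 6.5 / 38 = 0.171 mm/yr.
For B, 0.171 mm/year × 55 years = 9.4 mm.

9.4 mm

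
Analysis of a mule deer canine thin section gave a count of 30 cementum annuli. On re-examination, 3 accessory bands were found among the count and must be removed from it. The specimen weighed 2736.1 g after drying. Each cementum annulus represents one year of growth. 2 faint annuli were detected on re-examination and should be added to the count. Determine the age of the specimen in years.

Correcting the raw count gives 30 − 3 + 2 = 29 true cementum annuli.
One cementum annulus per year makes the duration 29 years.

29 years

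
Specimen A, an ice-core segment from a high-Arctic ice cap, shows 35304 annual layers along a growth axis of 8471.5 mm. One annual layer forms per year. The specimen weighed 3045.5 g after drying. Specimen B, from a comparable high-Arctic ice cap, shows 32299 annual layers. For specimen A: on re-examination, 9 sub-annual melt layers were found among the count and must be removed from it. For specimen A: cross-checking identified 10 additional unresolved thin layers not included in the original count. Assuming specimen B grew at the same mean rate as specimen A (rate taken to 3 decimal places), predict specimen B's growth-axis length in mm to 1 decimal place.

7751.8 mm

Specimen A: true annual layer count = 35304 − 9 + 10 = 35305.
A: Mean rate = 8471.5 mm / 35305 years ≈ 0.240 mm/yr.
For B, 0.240 mm/year × 32299 years = 7751.8 mm.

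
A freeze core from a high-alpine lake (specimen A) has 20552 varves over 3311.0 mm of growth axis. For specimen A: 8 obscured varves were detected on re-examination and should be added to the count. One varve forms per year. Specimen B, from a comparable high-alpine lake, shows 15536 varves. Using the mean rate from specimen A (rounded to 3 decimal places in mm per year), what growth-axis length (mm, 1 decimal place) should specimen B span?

2501.3 mm

Specimen A: true varve count = 20552 + 8 = 20560.
A: Extension rate ≈ 3311.0 / 20560 = 0.161 mm per year.
For B, 0.161 mm/year × 15536 years = 2501.3 mm.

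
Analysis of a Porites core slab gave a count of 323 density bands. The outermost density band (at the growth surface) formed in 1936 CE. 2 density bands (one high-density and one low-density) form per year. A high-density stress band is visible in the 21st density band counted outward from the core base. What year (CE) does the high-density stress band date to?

323 − 21 = 302 density bands lie beyond the high-density stress band toward the growth surface.
Dividing by 2 density bands per year: 302 / 2 = 151 years.
1936 − 151 = 1785 CE.

1785 CE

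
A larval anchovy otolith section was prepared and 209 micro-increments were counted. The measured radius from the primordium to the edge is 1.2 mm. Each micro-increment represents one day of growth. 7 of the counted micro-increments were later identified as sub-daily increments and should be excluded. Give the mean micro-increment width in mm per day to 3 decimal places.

Adjusted count: 209 − 7 = 202 micro-increments.
Mean rate = 1.2 mm / 202 days ≈ 0.006 mm per day.

0.006 mm per day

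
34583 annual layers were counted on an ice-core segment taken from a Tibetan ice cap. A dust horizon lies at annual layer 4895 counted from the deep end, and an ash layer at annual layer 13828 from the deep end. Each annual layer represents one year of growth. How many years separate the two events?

13828 − 4895 = 8933 annual layers lie between the two events.
One annual layer per year makes the interval 8933 years.

8933 years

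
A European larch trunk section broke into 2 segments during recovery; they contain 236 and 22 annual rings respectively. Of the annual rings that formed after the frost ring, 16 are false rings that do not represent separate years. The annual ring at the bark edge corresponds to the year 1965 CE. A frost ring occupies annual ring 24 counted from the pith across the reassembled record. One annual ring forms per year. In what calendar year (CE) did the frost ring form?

Total annual rings = 236 + 22 = 258.
Between annual ring 24 and the bark edge there are 258 − 24 = 234 annual rings.
234 − 16 false = 218 true annual rings after the frost ring.
The annual ring at the bark edge is 1965 CE, so the frost ring dates to 1965 − 218 = 1747 CE.

1747 CE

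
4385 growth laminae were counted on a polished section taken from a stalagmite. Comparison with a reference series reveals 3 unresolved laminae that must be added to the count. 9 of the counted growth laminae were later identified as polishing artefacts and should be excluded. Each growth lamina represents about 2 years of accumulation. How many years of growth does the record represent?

After corrections the count is 4385 − 9 + 3 = 4379 growth laminae.
Multiplying by 2 years per growth lamina: 4379 × 2 = 8758 years.

8758 yr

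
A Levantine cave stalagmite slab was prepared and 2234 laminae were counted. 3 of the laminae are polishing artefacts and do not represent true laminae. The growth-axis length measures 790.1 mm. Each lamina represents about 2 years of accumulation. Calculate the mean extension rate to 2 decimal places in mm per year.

0.18 mm per year

True lamina count = 2234 − 3 = 2231.
2231 laminae at 2 years each span 2231 × 2 = 4462 years.
Extension rate ≈ 790.1 / 4462 = 0.18 mm per year.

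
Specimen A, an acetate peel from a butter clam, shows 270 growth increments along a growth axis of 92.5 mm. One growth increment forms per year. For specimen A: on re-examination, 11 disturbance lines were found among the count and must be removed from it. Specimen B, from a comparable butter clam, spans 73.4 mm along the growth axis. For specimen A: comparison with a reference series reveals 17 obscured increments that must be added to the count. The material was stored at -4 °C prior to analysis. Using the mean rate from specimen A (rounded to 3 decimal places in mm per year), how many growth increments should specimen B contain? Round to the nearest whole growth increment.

Specimen A: after corrections the count is 270 − 11 + 17 = 276 growth increments.
A: Extension rate ≈ 92.5 / 276 = 0.335 mm/yr.
For B, 73.4 / 0.335 = 219.10 years ≈ 219 growth increments.

219 growth increments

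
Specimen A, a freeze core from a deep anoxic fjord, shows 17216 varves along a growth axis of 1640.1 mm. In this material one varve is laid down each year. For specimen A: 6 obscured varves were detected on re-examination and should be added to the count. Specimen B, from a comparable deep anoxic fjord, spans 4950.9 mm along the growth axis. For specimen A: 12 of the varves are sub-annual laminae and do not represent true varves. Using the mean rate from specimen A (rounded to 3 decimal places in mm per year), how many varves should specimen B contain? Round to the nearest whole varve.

Specimen A: after corrections the count is 17216 − 12 + 6 = 17210 varves.
A: Mean rate = 1640.1 mm / 17210 years ≈ 0.095 mm/year.
For B, 4950.9 / 0.095 = 52114.74 years ≈ 52115 varves.

52115 varves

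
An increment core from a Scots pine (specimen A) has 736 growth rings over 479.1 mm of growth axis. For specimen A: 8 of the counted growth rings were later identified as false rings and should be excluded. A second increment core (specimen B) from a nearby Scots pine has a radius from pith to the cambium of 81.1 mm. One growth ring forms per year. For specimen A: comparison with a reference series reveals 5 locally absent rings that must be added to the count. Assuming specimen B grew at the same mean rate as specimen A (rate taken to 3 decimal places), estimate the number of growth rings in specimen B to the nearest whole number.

124 growth rings

Specimen A: adjusted count: 736 − 8 + 5 = 733 growth rings.
A: 479.1 mm over 733 years gives 479.1 / 733 ≈ 0.654 mm/year.
Specimen B: 81.1 mm / 0.654 mm per year = 124.01 years ≈ 124 growth rings.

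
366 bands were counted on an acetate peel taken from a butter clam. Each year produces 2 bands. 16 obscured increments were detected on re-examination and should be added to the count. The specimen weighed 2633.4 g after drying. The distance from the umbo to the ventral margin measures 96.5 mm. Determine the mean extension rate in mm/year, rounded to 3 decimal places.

0.505 mm/year

True band count = 366 + 16 = 382.
With 2 bands per year, 382 / 2 = 191 years.
96.5 mm over 191 years gives 96.5 / 191 ≈ 0.505 mm/year.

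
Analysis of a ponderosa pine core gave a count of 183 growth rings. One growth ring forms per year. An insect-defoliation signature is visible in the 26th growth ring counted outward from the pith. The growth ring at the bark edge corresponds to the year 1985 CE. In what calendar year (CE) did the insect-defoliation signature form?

1828 CE

Between growth ring 26 and the bark edge there are 183 − 26 = 157 growth rings.
The growth ring at the bark edge is 1985 CE, so the insect-defoliation signature dates to 1985 − 157 = 1828 CE.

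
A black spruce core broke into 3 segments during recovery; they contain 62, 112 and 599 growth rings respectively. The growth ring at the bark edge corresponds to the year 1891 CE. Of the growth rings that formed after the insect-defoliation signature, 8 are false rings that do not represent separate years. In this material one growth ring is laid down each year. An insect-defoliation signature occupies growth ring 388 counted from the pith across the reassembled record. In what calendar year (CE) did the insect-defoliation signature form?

Total growth rings = 62 + 112 + 599 = 773.
Between growth ring 388 and the bark edge there are 773 − 388 = 385 growth rings.
Removing the 8 false growth rings leaves 385 − 8 = 377 true growth rings beyond the insect-defoliation signature.
Counting back 377 years from 1891 CE places the insect-defoliation signature in 1891 − 377 = 1514 CE.

1514 CE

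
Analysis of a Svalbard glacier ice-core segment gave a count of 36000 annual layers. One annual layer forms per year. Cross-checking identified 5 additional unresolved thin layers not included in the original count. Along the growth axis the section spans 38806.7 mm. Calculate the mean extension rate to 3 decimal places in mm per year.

1.078 mm per year

After corrections the count is 36000 + 5 = 36005 annual layers.
Extension rate ≈ 38806.7 / 36005 = 1.078 mm per year.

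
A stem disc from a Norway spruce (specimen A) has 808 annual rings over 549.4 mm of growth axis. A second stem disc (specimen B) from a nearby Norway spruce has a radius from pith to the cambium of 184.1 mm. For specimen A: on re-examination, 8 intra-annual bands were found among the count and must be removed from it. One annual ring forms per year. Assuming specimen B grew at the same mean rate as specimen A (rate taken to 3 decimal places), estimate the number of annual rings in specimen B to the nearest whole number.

268 annual rings

Specimen A: after corrections the count is 808 − 8 = 800 annual rings.
A: Extension rate ≈ 549.4 / 800 = 0.687 mm/year.
For B, 184.1 / 0.687 = 267.98 years ≈ 268 annual rings.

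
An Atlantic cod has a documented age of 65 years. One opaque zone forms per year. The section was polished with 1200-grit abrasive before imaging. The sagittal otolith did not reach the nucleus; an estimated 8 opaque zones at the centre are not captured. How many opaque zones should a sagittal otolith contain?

Expected opaque zones over 65 years: 65.
Subtracting the 8 opaque zones not captured gives 65 − 8 = 57 opaque zones in the record.

57 opaque zones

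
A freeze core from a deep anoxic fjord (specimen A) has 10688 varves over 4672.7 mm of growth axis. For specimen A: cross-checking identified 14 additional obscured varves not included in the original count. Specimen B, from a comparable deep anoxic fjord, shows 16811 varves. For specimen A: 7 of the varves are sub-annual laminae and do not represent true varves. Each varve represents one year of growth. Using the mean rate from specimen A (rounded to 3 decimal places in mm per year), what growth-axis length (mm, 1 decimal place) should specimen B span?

Specimen A: true varve count = 10688 − 7 + 14 = 10695.
A: 4672.7 mm over 10695 years gives 4672.7 / 10695 ≈ 0.437 mm/year.
B's length ≈ 0.437 × 16811 = 7346.4 mm.

7346.4 mm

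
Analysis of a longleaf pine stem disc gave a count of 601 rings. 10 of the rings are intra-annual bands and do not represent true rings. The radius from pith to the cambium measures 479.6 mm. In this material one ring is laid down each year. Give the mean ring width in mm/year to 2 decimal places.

0.81 mm/year

Adjusted count: 601 − 10 = 591 rings.
Extension rate ≈ 479.6 / 591 = 0.81 mm/year.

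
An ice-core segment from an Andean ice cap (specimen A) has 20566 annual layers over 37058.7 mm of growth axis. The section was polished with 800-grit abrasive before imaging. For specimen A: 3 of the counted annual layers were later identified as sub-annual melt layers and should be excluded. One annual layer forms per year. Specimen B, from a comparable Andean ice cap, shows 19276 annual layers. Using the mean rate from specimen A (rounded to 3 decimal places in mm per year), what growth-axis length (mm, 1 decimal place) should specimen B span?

Specimen A: after corrections the count is 20566 − 3 = 20563 annual layers.
A: Mean rate = 37058.7 mm / 20563 years ≈ 1.802 mm per year.
B's length ≈ 1.802 × 19276 = 34735.4 mm.

34735.4 mm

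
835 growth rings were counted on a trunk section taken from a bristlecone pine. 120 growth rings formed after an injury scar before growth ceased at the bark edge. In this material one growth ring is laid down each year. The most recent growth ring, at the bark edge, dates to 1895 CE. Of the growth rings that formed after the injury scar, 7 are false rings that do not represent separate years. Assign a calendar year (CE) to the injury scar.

1782 CE

120 growth rings post-date the injury scar.
Excluding 7 false growth rings: 120 − 7 = 113.
1895 − 113 = 1782 CE.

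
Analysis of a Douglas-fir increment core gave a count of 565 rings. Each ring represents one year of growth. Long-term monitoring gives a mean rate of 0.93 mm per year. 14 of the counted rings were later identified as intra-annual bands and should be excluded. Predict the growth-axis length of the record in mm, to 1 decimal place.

Adjusted count: 565 − 14 = 551 rings.
Length ≈ 0.93 × 551 = 512.4 mm.

512.4 mm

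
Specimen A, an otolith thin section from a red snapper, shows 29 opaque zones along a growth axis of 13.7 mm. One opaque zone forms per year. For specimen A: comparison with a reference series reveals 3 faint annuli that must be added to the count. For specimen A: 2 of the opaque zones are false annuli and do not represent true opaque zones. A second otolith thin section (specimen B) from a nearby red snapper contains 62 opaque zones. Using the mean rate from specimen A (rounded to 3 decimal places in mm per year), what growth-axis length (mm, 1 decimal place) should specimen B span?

Specimen A: correcting the raw count gives 29 − 2 + 3 = 30 true opaque zones.
A: Mean rate = 13.7 mm / 30 years ≈ 0.457 mm/year.
For B, 0.457 mm/year × 62 years = 28.3 mm.

28.3 mm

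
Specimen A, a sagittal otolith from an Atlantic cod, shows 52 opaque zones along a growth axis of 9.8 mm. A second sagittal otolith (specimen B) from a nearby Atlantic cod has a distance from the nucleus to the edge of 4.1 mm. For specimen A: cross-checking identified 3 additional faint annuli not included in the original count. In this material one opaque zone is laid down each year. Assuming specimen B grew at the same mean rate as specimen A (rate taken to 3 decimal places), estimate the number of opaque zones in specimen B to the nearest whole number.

Specimen A: adjusted count: 52 + 3 = 55 opaque zones.
A: Extension rate ≈ 9.8 / 55 = 0.178 mm/year.
Specimen B: 4.1 mm / 0.178 mm per year = 23.03 years ≈ 23 opaque zones.

23 opaque zones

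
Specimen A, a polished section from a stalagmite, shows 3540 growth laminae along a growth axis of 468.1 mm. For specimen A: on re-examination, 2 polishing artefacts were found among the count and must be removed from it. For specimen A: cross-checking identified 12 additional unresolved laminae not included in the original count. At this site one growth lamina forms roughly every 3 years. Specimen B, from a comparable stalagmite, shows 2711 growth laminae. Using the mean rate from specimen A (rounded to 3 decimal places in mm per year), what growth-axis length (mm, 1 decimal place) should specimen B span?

357.9 mm

Specimen A: true growth lamina count = 3540 − 2 + 12 = 3550.
Specimen A: 3550 growth laminae at 3 years each span 3550 × 3 = 10650 years.
A: Extension rate ≈ 468.1 / 10650 = 0.044 mm/yr.
Specimen B: multiplying by 3 years per growth lamina: 2711 × 3 = 8133 years. B's length ≈ 0.044 × 8133 = 357.9 mm.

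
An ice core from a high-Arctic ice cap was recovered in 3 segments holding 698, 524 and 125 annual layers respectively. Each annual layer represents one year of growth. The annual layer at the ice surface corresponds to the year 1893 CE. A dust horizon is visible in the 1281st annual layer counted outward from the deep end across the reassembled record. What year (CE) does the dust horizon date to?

Total annual layers = 698 + 524 + 125 = 1347.
Between annual layer 1281 and the ice surface there are 1347 − 1281 = 66 annual layers.
The annual layer at the ice surface is 1893 CE, so the dust horizon dates to 1893 − 66 = 1827 CE.

1827 CE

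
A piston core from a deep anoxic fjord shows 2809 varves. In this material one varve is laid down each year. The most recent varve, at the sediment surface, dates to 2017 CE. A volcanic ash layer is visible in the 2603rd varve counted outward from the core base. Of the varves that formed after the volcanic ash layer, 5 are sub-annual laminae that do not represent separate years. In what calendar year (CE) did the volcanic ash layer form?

Between varve 2603 and the sediment surface there are 2809 − 2603 = 206 varves.
Removing the 5 false varves leaves 206 − 5 = 201 true varves beyond the volcanic ash layer.
The varve at the sediment surface is 2017 CE, so the volcanic ash layer dates to 2017 − 201 = 1816 CE.

1816 CE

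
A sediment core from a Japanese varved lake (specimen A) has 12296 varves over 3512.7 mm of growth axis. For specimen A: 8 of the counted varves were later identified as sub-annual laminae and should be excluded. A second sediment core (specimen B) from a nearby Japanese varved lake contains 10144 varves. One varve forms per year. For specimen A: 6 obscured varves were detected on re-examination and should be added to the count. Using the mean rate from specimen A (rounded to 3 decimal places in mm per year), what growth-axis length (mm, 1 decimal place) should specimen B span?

Specimen A: after corrections the count is 12296 − 8 + 6 = 12294 varves.
A: 3512.7 mm over 12294 years gives 3512.7 / 12294 ≈ 0.286 mm/yr.
Length of B = 0.286 × 10144 = 2901.2 mm.

2901.2 mm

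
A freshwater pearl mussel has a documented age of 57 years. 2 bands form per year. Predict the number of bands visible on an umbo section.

57 years at 2 bands per year gives 57 × 2 = 114 bands.
So 114 bands should be present.

114 bands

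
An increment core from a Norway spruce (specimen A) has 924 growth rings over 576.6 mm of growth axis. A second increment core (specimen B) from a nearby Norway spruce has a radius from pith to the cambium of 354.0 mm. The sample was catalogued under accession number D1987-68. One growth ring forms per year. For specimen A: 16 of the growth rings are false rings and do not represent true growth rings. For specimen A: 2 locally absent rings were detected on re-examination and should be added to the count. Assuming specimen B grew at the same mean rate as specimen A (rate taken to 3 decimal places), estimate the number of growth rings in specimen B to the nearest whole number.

Specimen A: correcting the raw count gives 924 − 16 + 2 = 910 true growth rings.
A: 576.6 mm over 910 years gives 576.6 / 910 ≈ 0.634 mm per year.
B spans 354.0 / 0.634 = 558.36 years ≈ 558 growth rings.

558 growth rings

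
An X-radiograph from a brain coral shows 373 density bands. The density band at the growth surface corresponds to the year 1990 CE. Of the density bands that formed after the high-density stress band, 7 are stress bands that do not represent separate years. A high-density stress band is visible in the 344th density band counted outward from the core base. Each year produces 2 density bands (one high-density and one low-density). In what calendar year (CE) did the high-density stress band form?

Between density band 344 and the growth surface there are 373 − 344 = 29 density bands.
29 − 7 false = 22 true density bands after the high-density stress band.
With 2 density bands per year, 22 / 2 = 11 years.
Counting back 11 years from 1990 CE places the high-density stress band in 1990 − 11 = 1979 CE.

1979 CE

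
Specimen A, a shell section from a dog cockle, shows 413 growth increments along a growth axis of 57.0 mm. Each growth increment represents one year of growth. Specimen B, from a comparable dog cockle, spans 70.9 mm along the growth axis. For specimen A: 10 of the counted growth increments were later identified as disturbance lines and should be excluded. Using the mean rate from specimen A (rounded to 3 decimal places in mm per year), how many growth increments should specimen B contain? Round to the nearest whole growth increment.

Specimen A: true growth increment count = 413 − 10 = 403.
A: 57.0 mm over 403 years gives 57.0 / 403 ≈ 0.141 mm per year.
For B, 70.9 / 0.141 = 502.84 years ≈ 503 growth increments.

503 growth increments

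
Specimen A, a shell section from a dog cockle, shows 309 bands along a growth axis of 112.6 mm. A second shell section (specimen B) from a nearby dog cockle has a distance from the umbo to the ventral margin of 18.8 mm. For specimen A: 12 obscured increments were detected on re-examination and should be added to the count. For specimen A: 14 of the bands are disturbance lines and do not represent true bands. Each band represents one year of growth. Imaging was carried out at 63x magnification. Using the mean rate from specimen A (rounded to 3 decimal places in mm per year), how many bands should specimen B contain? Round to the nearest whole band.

51 bands

Specimen A: true band count = 309 − 14 + 12 = 307.
A: Extension rate ≈ 112.6 / 307 = 0.367 mm/yr.
Specimen B: 18.8 mm / 0.367 mm per year = 51.23 years ≈ 51 bands.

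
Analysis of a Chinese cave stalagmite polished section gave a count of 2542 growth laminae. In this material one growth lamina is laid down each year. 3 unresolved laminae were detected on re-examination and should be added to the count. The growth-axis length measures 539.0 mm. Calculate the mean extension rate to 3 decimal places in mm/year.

0.212 mm/year

Correcting the raw count gives 2542 + 3 = 2545 true growth laminae.
539.0 mm over 2545 years gives 539.0 / 2545 ≈ 0.212 mm/year.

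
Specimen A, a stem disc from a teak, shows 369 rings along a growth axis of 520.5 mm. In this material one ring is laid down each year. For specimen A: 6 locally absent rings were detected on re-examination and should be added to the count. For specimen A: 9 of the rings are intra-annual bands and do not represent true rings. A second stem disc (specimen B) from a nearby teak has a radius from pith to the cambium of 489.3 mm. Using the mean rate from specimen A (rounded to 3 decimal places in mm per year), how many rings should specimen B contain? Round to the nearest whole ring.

Specimen A: after corrections the count is 369 − 9 + 6 = 366 rings.
A: 520.5 mm over 366 years gives 520.5 / 366 ≈ 1.422 mm/yr.
B spans 489.3 / 1.422 = 344.09 years ≈ 344 rings.

344 rings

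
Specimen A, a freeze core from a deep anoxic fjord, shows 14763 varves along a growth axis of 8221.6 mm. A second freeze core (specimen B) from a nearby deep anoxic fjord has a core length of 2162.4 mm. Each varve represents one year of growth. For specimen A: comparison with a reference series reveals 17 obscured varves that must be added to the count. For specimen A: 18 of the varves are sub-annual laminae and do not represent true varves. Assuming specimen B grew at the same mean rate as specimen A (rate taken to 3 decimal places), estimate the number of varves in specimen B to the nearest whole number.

Specimen A: after corrections the count is 14763 − 18 + 17 = 14762 varves.
A: Extension rate ≈ 8221.6 / 14762 = 0.557 mm per year.
Specimen B: 2162.4 mm / 0.557 mm per year = 3882.23 years ≈ 3882 varves.

3882 varves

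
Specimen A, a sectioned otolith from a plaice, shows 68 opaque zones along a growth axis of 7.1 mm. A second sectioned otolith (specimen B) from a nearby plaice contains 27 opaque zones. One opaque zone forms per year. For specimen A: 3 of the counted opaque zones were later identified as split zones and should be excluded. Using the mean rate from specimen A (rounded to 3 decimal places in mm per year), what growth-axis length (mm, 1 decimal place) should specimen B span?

Specimen A: after corrections the count is 68 − 3 = 65 opaque zones.
A: Extension rate ≈ 7.1 / 65 = 0.109 mm/year.
Length of B = 0.109 × 27 = 2.9 mm.

2.9 mm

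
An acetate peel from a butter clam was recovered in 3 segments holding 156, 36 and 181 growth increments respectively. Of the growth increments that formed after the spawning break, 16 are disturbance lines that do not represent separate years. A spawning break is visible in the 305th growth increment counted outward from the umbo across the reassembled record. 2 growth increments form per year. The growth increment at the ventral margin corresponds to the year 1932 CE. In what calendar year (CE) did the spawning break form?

Total growth increments = 156 + 36 + 181 = 373.
The spawning break sits at growth increment 305 from the umbo, so 373 − 305 = 68 growth increments formed after it.
Excluding 16 false growth increments: 68 − 16 = 52.
Dividing by 2 growth increments per year: 52 / 2 = 26 years.
The growth increment at the ventral margin is 1932 CE, so the spawning break dates to 1932 − 26 = 1906 CE.

1906 CE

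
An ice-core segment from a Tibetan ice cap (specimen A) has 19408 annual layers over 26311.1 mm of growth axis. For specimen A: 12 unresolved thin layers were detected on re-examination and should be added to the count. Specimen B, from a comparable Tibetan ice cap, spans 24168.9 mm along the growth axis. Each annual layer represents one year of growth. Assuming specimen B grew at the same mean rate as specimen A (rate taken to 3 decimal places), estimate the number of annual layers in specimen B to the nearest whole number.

17837 annual layers

Specimen A: true annual layer count = 19408 + 12 = 19420.
A: Extension rate ≈ 26311.1 / 19420 = 1.355 mm per year.
For B, 24168.9 / 1.355 = 17836.83 years ≈ 17837 annual layers.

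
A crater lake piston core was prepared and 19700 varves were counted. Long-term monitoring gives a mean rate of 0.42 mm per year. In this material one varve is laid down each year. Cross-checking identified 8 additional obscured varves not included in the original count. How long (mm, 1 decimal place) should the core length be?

8277.4 mm

True varve count = 19700 + 8 = 19708.
Predicted length = 0.42 mm/year × 19708 years = 8277.4 mm.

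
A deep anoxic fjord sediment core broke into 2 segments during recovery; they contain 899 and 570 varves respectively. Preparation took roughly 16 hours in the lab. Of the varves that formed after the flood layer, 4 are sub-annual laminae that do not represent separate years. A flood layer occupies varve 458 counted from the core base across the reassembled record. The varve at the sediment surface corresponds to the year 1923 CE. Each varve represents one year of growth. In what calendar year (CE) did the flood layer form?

916 CE

Total varves = 899 + 570 = 1469.
Between varve 458 and the sediment surface there are 1469 − 458 = 1011 varves.
1011 − 4 false = 1007 true varves after the flood layer.
1923 − 1007 = 916 CE.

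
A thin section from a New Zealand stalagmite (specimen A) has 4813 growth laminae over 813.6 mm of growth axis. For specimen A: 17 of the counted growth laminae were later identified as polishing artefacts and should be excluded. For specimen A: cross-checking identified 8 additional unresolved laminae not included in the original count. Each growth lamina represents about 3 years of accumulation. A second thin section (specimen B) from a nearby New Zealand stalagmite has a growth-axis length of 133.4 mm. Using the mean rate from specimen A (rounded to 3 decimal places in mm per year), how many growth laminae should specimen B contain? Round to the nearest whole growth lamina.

794 growth laminae

Specimen A: adjusted count: 4813 − 17 + 8 = 4804 growth laminae.
Specimen A: 4804 growth laminae at 3 years each span 4804 × 3 = 14412 years.
A: 813.6 mm over 14412 years gives 813.6 / 14412 ≈ 0.056 mm per year.
B spans 133.4 / 0.056 = 2382.14 years; at 3 years per growth lamina that is 2382.14 / 3 ≈ 794 growth laminae.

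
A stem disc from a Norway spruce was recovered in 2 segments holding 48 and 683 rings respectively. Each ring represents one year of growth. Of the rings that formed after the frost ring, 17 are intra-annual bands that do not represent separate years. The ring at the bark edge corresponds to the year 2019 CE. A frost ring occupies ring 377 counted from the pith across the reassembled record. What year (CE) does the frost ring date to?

Total rings = 48 + 683 = 731.
Between ring 377 and the bark edge there are 731 − 377 = 354 rings.
354 − 17 false = 337 true rings after the frost ring.
2019 − 337 = 1682 CE.

1682 CE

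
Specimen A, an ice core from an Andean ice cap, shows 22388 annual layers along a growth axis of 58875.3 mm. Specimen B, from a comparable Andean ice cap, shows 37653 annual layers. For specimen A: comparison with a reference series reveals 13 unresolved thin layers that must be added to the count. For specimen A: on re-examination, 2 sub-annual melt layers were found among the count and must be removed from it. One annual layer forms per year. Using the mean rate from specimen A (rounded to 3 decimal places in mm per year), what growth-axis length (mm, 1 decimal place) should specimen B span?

98952.1 mm

Specimen A: true annual layer count = 22388 − 2 + 13 = 22399.
A: 58875.3 mm over 22399 years gives 58875.3 / 22399 ≈ 2.628 mm/yr.
For B, 2.628 mm/year × 37653 years = 98952.1 mm.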